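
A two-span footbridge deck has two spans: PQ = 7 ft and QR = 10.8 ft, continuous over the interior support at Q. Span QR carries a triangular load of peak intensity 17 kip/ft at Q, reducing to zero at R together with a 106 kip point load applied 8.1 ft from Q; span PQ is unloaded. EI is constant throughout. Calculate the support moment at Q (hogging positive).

Take M_Q as the redundant. Released structure: two simple spans PQ and QR with a hinge at Q.
End slopes at the hinge Q, treating each span as simply supported:
  span QR: triangular load, peak 17: w₀L³/(45EI) = 475.9/EI
  span QR: point load 106 at a = 8.1: Pab(L + b)/(6LEI) = 483/EI
  relative rotation θ_0 = (0 + 958.9)/EI = 958.9/EI
A unit hogging moment at Q produces rotation L₁/(3EI) + L₂/(3EI) = 5.933/EI.
Compatibility: M_Q·(L₁+L₂)/(3EI) = θ_0, giving M_Q = 161.6 kip·ft (hogging).

M_Q = 161.6 kip·ft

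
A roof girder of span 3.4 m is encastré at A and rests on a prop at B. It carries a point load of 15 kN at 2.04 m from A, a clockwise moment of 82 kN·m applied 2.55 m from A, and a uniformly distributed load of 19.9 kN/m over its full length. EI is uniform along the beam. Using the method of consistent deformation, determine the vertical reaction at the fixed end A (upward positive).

Choose R_B as the redundant. The primary structure is the cantilever fixed at A.
Primary-structure tip deflection at B by superposition:
  point load 15 at a = 2.04: Pa²(3L − a)/(6EI) = 84.9/EI
  clockwise couple 82 at a = 2.55: M₀a(2L − a)/(2EI) = 444.3/EI
  UDL 19.9: wL⁴/(8EI) = 332.4/EI
  δ_0 = 861.6/EI
Flexibility coefficient — unit upward force at B: δ_{BB} = L³/(3EI) = 13.1/EI.
Compatibility at B: δ_0 − R_B·δ_{BB} = 0, so R_B = 861.6/13.1 = 65.77 kN.
Vertical equilibrium: R_A = ΣP − R_B = 82.66 − 65.77 = 16.89 kN.

R_A = 16.89 kN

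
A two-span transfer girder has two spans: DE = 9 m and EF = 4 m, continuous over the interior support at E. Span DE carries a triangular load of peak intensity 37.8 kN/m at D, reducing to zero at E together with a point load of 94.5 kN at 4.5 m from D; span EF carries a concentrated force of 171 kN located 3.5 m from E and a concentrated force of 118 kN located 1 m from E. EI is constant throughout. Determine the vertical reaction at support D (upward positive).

Take M_E as the redundant. Released structure: two simple spans DE and EF with a hinge at E.
Rotations at E on the released spans (each span's end-slope, ×1/EI):
  span DE: triangular load, peak 37.8: 7w₀L³/(360EI) = 535.8/EI
  span DE: point load 94.5 at a = 4.5: Pab(L + a)/(6LEI) = 478.4/EI
  span EF: point load 171 at a = 3.5: Pab(L + b)/(6LEI) = 56.11/EI
  span EF: point load 118 at a = 1: Pab(L + b)/(6LEI) = 103.2/EI
  relative rotation θ_0 = (1014 + 159.4)/EI = 1174/EI
A unit hogging moment at E produces rotation L₁/(3EI) + L₂/(3EI) = 4.333/EI.
Slope continuity at E: θ_0 = M_E·4.333/EI, so M_E = 1174/4.333 = 270.8 kN·m (hogging).
Span DE, ΣM about D with M_E applied at E: R_E^{DE}·9 = 935.5 + 270.8, so R_E^{DE} = 134 kN and R_D = 264.6 − 134 = 130.6 kN.

R_D = 130.6 kN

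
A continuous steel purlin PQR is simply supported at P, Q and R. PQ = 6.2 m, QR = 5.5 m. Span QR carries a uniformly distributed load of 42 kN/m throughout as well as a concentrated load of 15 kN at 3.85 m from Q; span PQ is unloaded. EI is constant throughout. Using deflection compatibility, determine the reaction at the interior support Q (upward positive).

R_Q = 147.4 kN

Release continuity at Q by inserting a hinge; the redundant is the internal moment M_Q. The primary structure is two simply-supported spans PQ and QR.
Discontinuity in slope at Q on the released structure — sum the simple-span end rotations:
  span QR: UDL 42: wL³/(24EI) = 291.2/EI
  span QR: point load 15 at a = 3.85: Pab(L + b)/(6LEI) = 20.65/EI
  relative rotation θ_0 = (0 + 311.8)/EI = 311.8/EI
A unit hogging moment at Q produces rotation L₁/(3EI) + L₂/(3EI) = 3.9/EI.
Slope continuity at Q: θ_0 = M_Q·3.9/EI, so M_Q = 311.8/3.9 = 79.95 kN·m (hogging).
Span PQ, ΣM about P with M_Q applied at Q: R_Q^{PQ}·6.2 = 0 + 79.95, so R_Q^{PQ} = 12.9 kN and R_P = 0 − 12.9 = -12.9 kN.
Span QR, ΣM about R: R_Q^{QR}·5.5 = 660 + 79.95, so R_Q^{QR} = 134.5 kN and R_R = 246 − 134.5 = 111.5 kN.
R_Q = 12.9 + 134.5 = 147.4 kN.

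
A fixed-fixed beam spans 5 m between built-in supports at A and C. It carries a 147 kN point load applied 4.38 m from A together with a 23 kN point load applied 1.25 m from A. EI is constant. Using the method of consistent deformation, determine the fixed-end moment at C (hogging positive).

M_C = 75.33 kN·m

Release both end moments; the primary structure is a simply-supported span AC with redundants M_A and M_C.
End rotations of the released simple span under the applied load (×1/EI):
  at A: point load 147 at a = 4.38: Pab(L + b)/(6LEI) = 74.78/EI
  at C: point load 147 at a = 4.38: Pab(L + a)/(6LEI) = 124.8/EI
  at A: point load 23 at a = 1.25: Pab(L + b)/(6LEI) = 31.45/EI
  at C: point load 23 at a = 1.25: Pab(L + a)/(6LEI) = 22.46/EI
  θ_A0 = 106.2/EI,  θ_C0 = 147.3/EI
Flexibility coefficients: a unit moment at one end gives L/(3EI) there and L/(6EI) at the far end, so f₁₁ = f₂₂ = 1.667/EI and f₁₂ = f₂₁ = 0.8333/EI.
Compatibility — zero rotation at each built-in end:
  1.667 M_A + 0.8333 M_C = 106.2
  0.8333 M_A + 1.667 M_C = 147.3
Solving the pair gives M_A = 26.07 kN·m and M_C = 75.33 kN·m (hogging).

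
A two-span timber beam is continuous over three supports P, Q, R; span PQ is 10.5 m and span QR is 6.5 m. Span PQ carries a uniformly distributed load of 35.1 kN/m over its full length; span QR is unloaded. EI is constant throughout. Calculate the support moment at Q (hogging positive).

M_Q = 298.8 kN·m

Release continuity at Q by inserting a hinge; the redundant is the internal moment M_Q. The primary structure is two simply-supported spans PQ and QR.
Discontinuity in slope at Q on the released structure — sum the simple-span end rotations:
  span PQ: UDL 35.1: wL³/(24EI) = 1693/EI
  relative rotation θ_0 = (1693 + 0)/EI = 1693/EI
A unit hogging moment at Q produces rotation L₁/(3EI) + L₂/(3EI) = 5.667/EI.
Slope continuity at Q: θ_0 = M_Q·5.667/EI, so M_Q = 1693/5.667 = 298.8 kN·m (hogging).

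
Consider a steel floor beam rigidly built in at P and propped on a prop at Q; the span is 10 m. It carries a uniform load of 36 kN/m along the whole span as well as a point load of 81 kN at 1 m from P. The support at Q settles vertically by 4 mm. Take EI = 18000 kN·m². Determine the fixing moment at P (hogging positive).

Take the reaction at Q as the redundant and release it; the primary structure is a cantilever fixed at P.
Deflection at Q on the released cantilever, summing each load's contribution:
  UDL 36: wL⁴/(8EI) = 45000/EI
  point load 81 at a = 1: Pa²(3L − a)/(6EI) = 391.5/EI
  δ_0 = 45392/EI
Flexibility coefficient — unit upward force at Q: δ_{QQ} = L³/(3EI) = 333.3/EI.
With EI = 18000 kN·m²: δ_0 = 2.5217 m and δ_{QQ} = 0.018519 m/kN.
Compatibility — the beam at Q must follow the support down by 0.004 m: δ_0 − R_Q·δ_{QQ} = 0.004, so R_Q = (2.5217 − 0.004)/0.018519 = 136 kN.
Moment equilibrium about P: M_P = Σ(load moments about P) − R_Q·L = 1881 − 136×10 = 521.4 kN·m.

M_P = 521.4 kN·m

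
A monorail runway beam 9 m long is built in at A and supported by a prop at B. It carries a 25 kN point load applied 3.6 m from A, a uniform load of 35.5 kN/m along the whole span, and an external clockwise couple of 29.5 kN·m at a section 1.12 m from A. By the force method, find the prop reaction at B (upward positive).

Choose R_B as the redundant. The primary structure is the cantilever fixed at A.
Free-end deflection of the primary structure under the applied loading (downward +):
  point load 25 at a = 3.6: Pa²(3L − a)/(6EI) = 1264/EI
  UDL 35.5: wL⁴/(8EI) = 29114/EI
  clockwise couple 29.5 at a = 1.12: M₀a(2L − a)/(2EI) = 278.9/EI
  δ_0 = 30657/EI
Flexibility coefficient — unit upward force at B: δ_{BB} = L³/(3EI) = 243/EI.
Compatibility at B: δ_0 − R_B·δ_{BB} = 0, so R_B = 30657/243 = 126.2 kN.

R_B = 126.2 kN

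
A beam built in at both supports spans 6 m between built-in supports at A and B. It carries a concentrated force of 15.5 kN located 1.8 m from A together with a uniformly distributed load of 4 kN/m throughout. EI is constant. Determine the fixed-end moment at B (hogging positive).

Release both end moments; the primary structure is a simply-supported span AB with redundants M_A and M_B.
On the primary (simply-supported) span, the end slopes from the loading are:
  at A: point load 15.5 at a = 1.8: Pab(L + b)/(6LEI) = 33.2/EI
  at B: point load 15.5 at a = 1.8: Pab(L + a)/(6LEI) = 25.39/EI
  at A: UDL 4: wL³/(24EI) = 36/EI
  at B: UDL 4: wL³/(24EI) = 36/EI
  θ_A0 = 69.2/EI,  θ_B0 = 61.39/EI
Flexibility coefficients: a unit moment at one end gives L/(3EI) there and L/(6EI) at the far end, so f₁₁ = f₂₂ = 2/EI and f₁₂ = f₂₁ = 1/EI.
Compatibility — zero rotation at each built-in end:
  2 M_A + 1 M_B = 69.2
  1 M_A + 2 M_B = 61.39
Solving the pair gives M_A = 25.67 kN·m and M_B = 17.86 kN·m (hogging).

M_B = 17.86 kN·m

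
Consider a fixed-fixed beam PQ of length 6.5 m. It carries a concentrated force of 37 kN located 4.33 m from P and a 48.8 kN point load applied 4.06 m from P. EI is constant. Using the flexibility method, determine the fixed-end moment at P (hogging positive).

Take the two fixed-end moments M_P, M_Q as redundants; the released structure is the simple span PQ.
End rotations of the released simple span under the applied load (×1/EI):
  at P: point load 37 at a = 4.33: Pab(L + b)/(6LEI) = 77.29/EI
  at Q: point load 37 at a = 4.33: Pab(L + a)/(6LEI) = 96.54/EI
  at P: point load 48.8 at a = 4.06: Pab(L + b)/(6LEI) = 110.8/EI
  at Q: point load 48.8 at a = 4.06: Pab(L + a)/(6LEI) = 130.9/EI
  θ_P0 = 188.1/EI,  θ_Q0 = 227.4/EI
Flexibility coefficients: a unit moment at one end gives L/(3EI) there and L/(6EI) at the far end, so f₁₁ = f₂₂ = 2.167/EI and f₁₂ = f₂₁ = 1.083/EI.
Compatibility — zero rotation at each built-in end:
  2.167 M_P + 1.083 M_Q = 188.1
  1.083 M_P + 2.167 M_Q = 227.4
Solving the pair gives M_P = 45.77 kN·m and M_Q = 82.08 kN·m (hogging).

M_P = 45.77 kN·m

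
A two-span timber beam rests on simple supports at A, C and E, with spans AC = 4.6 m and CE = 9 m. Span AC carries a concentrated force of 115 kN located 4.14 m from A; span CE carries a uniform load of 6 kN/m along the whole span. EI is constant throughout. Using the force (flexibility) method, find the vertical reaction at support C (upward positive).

Take M_C as the redundant. Released structure: two simple spans AC and CE with a hinge at C.
End slopes at the hinge C, treating each span as simply supported:
  span AC: point load 115 at a = 4.14: Pab(L + a)/(6LEI) = 69.35/EI
  span CE: UDL 6: wL³/(24EI) = 182.2/EI
  relative rotation θ_0 = (69.35 + 182.2)/EI = 251.6/EI
A unit hogging moment at C produces rotation L₁/(3EI) + L₂/(3EI) = 4.533/EI.
Compatibility: M_C·(L₁+L₂)/(3EI) = θ_0, giving M_C = 55.5 kN·m (hogging).
Span AC, ΣM about A with M_C applied at C: R_C^{AC}·4.6 = 476.1 + 55.5, so R_C^{AC} = 115.6 kN and R_A = 115 − 115.6 = -0.5653 kN.
Span CE, ΣM about E: R_C^{CE}·9 = 243 + 55.5, so R_C^{CE} = 33.17 kN and R_E = 54 − 33.17 = 20.83 kN.
R_C = 115.6 + 33.17 = 148.7 kN.

R_C = 148.7 kN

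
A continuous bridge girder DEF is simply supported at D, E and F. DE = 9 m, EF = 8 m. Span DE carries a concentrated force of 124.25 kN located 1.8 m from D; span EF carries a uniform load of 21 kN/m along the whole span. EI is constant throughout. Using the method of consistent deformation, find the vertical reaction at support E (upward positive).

Take M_E as the redundant. Released structure: two simple spans DE and EF with a hinge at E.
End slopes at the hinge E, treating each span as simply supported:
  span DE: point load 124.25 at a = 1.8: Pab(L + a)/(6LEI) = 322.1/EI
  span EF: UDL 21: wL³/(24EI) = 448/EI
  relative rotation θ_0 = (322.1 + 448)/EI = 770.1/EI
A unit hogging moment at E produces rotation L₁/(3EI) + L₂/(3EI) = 5.667/EI.
Compatibility: M_E·(L₁+L₂)/(3EI) = θ_0, giving M_E = 135.9 kN·m (hogging).
Span DE, ΣM about D with M_E applied at E: R_E^{DE}·9 = 223.7 + 135.9, so R_E^{DE} = 39.95 kN and R_D = 124.2 − 39.95 = 84.3 kN.
Span EF, ΣM about F: R_E^{EF}·8 = 672 + 135.9, so R_E^{EF} = 101 kN and R_F = 168 − 101 = 67.01 kN.
R_E = 39.95 + 101 = 140.9 kN.

R_E = 140.9 kN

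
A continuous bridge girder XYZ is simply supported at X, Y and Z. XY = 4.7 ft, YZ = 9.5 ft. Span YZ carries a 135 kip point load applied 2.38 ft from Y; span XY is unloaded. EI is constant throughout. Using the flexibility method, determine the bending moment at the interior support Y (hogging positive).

Release continuity at Y by inserting a hinge; the redundant is the internal moment M_Y. The primary structure is two simply-supported spans XY and YZ.
End slopes at the hinge Y, treating each span as simply supported:
  span YZ: point load 135 at a = 2.38: Pab(L + b)/(6LEI) = 667/EI
  relative rotation θ_0 = (0 + 667)/EI = 667/EI
A unit hogging moment at Y produces rotation L₁/(3EI) + L₂/(3EI) = 4.733/EI.
Compatibility: M_Y·(L₁+L₂)/(3EI) = θ_0, giving M_Y = 140.9 kip·ft (hogging).

M_Y = 140.9 kip·ft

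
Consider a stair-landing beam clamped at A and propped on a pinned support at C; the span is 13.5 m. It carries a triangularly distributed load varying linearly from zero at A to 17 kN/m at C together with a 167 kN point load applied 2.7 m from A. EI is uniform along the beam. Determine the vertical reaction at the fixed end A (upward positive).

Choose R_C as the redundant. The primary structure is the cantilever fixed at A.
Downward deflection at the released point C due to the loads:
  triangular load, peak 17 at the free end: 11w₀L⁴/(120EI) = 51760/EI
  point load 167 at a = 2.7: Pa²(3L − a)/(6EI) = 7670/EI
  δ_0 = 59430/EI
Tip deflection under a unit load at C: L³/(3EI) = 820.1/EI.
The prop prevents deflection at C: R_C = δ_0/δ_{CC} = 59430/820.1 = 72.46 kN.
Vertical equilibrium: R_A = ΣP − R_C = 281.8 − 72.46 = 209.3 kN.

R_A = 209.3 kN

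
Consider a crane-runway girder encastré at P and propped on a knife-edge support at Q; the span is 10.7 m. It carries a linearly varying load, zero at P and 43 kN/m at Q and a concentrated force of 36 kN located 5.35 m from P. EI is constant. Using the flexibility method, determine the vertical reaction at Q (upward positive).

R_Q = 137.8 kN

Release the roller at Q. Primary structure: cantilever fixed at P.
Primary-structure tip deflection at Q by superposition:
  triangular load, peak 43 at the free end: 11w₀L⁴/(120EI) = 51667/EI
  point load 36 at a = 5.35: Pa²(3L − a)/(6EI) = 4594/EI
  δ_0 = 56261/EI
Flexibility coefficient — unit upward force at Q: δ_{QQ} = L³/(3EI) = 408.3/EI.
The prop prevents deflection at Q: R_Q = δ_0/δ_{QQ} = 56261/408.3 = 137.8 kN.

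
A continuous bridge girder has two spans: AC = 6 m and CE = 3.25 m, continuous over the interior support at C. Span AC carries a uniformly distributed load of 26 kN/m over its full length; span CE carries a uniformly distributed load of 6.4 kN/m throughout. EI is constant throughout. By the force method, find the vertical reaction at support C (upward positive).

Release continuity at C by inserting a hinge; the redundant is the internal moment M_C. The primary structure is two simply-supported spans AC and CE.
End slopes at the hinge C, treating each span as simply supported:
  span AC: UDL 26: wL³/(24EI) = 234/EI
  span CE: UDL 6.4: wL³/(24EI) = 9.154/EI
  relative rotation θ_0 = (234 + 9.154)/EI = 243.2/EI
A unit hogging moment at C produces rotation L₁/(3EI) + L₂/(3EI) = 3.083/EI.
Slope continuity at C: θ_0 = M_C·3.083/EI, so M_C = 243.2/3.083 = 78.86 kN·m (hogging).
Span AC, ΣM about A with M_C applied at C: R_C^{AC}·6 = 468 + 78.86, so R_C^{AC} = 91.14 kN and R_A = 156 − 91.14 = 64.86 kN.
Span CE, ΣM about E: R_C^{CE}·3.25 = 33.8 + 78.86, so R_C^{CE} = 34.66 kN and R_E = 20.8 − 34.66 = -13.86 kN.
R_C = 91.14 + 34.66 = 125.8 kN.

R_C = 125.8 kN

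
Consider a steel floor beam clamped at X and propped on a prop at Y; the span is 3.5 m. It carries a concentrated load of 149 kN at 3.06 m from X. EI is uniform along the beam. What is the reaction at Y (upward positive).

R_Y = 121.1 kN

Remove the prop at Y; the released (primary) structure is a cantilever built in at X.
Deflection at Y on the released cantilever, summing each load's contribution:
  point load 149 at a = 3.06: Pa²(3L − a)/(6EI) = 1730/EI
Flexibility coefficient — unit upward force at Y: δ_{YY} = L³/(3EI) = 14.29/EI.
The prop prevents deflection at Y: R_Y = δ_0/δ_{YY} = 1730/14.29 = 121.1 kN.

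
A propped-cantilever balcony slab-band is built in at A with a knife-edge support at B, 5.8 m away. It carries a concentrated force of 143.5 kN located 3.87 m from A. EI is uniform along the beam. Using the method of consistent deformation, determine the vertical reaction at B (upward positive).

R_B = 74.52 kN

Take the reaction at B as the redundant and release it; the primary structure is a cantilever fixed at A.
Free-end deflection of the primary structure under the applied loading (downward +):
  point load 143.5 at a = 3.87: Pa²(3L − a)/(6EI) = 4846/EI
Tip deflection under a unit load at B: L³/(3EI) = 65.04/EI.
Compatibility at B: δ_0 − R_B·δ_{BB} = 0, so R_B = 4846/65.04 = 74.52 kN.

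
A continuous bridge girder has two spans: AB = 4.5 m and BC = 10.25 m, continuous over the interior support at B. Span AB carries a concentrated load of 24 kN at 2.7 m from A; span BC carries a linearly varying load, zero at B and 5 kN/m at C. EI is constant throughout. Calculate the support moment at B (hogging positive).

Release continuity at B by inserting a hinge; the redundant is the internal moment M_B. The primary structure is two simply-supported spans AB and BC.
End slopes at the hinge B, treating each span as simply supported:
  span AB: point load 24 at a = 2.7: Pab(L + a)/(6LEI) = 31.1/EI
  span BC: triangular load, peak 5: 7w₀L³/(360EI) = 104.7/EI
  relative rotation θ_0 = (31.1 + 104.7)/EI = 135.8/EI
A unit hogging moment at B produces rotation L₁/(3EI) + L₂/(3EI) = 4.917/EI.
Compatibility: M_B·(L₁+L₂)/(3EI) = θ_0, giving M_B = 27.62 kN·m (hogging).

M_B = 27.62 kN·m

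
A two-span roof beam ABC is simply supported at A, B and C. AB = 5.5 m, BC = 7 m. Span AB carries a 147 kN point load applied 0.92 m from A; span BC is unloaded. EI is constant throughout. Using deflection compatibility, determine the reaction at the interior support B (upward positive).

R_B = 33.98 kN

Release continuity at B by inserting a hinge; the redundant is the internal moment M_B. The primary structure is two simply-supported spans AB and BC.
Discontinuity in slope at B on the released structure — sum the simple-span end rotations:
  span AB: point load 147 at a = 0.92: Pab(L + a)/(6LEI) = 120.5/EI
  relative rotation θ_0 = (120.5 + 0)/EI = 120.5/EI
A unit hogging moment at B produces rotation L₁/(3EI) + L₂/(3EI) = 4.167/EI.
Compatibility: M_B·(L₁+L₂)/(3EI) = θ_0, giving M_B = 28.92 kN·m (hogging).
Span AB, ΣM about A with M_B applied at B: R_B^{AB}·5.5 = 135.2 + 28.92, so R_B^{AB} = 29.85 kN and R_A = 147 − 29.85 = 117.2 kN.
Span BC, ΣM about C: R_B^{BC}·7 = 0 + 28.92, so R_B^{BC} = 4.131 kN and R_C = 0 − 4.131 = -4.131 kN.
R_B = 29.85 + 4.131 = 33.98 kN.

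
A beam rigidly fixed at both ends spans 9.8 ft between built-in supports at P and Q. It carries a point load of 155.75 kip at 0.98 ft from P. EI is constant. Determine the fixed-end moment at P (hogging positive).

M_P = 123.6 kip·ft

Take the two fixed-end moments M_P, M_Q as redundants; the released structure is the simple span PQ.
End rotations of the released simple span under the applied load (×1/EI):
  at P: point load 155.75 at a = 0.98: Pab(L + b)/(6LEI) = 426.3/EI
  at Q: point load 155.75 at a = 0.98: Pab(L + a)/(6LEI) = 246.8/EI
  θ_P0 = 426.3/EI,  θ_Q0 = 246.8/EI
Flexibility coefficients: a unit moment at one end gives L/(3EI) there and L/(6EI) at the far end, so f₁₁ = f₂₂ = 3.267/EI and f₁₂ = f₂₁ = 1.633/EI.
Compatibility — zero rotation at each built-in end:
  3.267 M_P + 1.633 M_Q = 426.3
  1.633 M_P + 3.267 M_Q = 246.8
Solving the pair gives M_P = 123.6 kip·ft and M_Q = 13.74 kip·ft (hogging).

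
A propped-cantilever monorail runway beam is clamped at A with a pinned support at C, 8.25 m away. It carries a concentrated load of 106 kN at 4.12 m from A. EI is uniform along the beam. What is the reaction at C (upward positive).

R_C = 33.05 kN

Take the reaction at C as the redundant and release it; the primary structure is a cantilever fixed at A.
Deflection at C on the released cantilever, summing each load's contribution:
  point load 106 at a = 4.12: Pa²(3L − a)/(6EI) = 6187/EI
Flexibility coefficient — unit upward force at C: δ_{CC} = L³/(3EI) = 187.2/EI.
Compatibility at C: δ_0 − R_C·δ_{CC} = 0, so R_C = 6187/187.2 = 33.05 kN.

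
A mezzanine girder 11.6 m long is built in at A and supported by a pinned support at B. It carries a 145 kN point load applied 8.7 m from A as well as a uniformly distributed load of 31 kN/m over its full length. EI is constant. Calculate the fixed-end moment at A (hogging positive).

Take the reaction at B as the redundant and release it; the primary structure is a cantilever fixed at A.
Deflection at B on the released cantilever, summing each load's contribution:
  point load 145 at a = 8.7: Pa²(3L − a)/(6EI) = 47741/EI
  UDL 31: wL⁴/(8EI) = 70162/EI
  δ_0 = 117904/EI
Flexibility coefficient — unit upward force at B: δ_{BB} = L³/(3EI) = 520.3/EI.
The prop prevents deflection at B: R_B = δ_0/δ_{BB} = 117904/520.3 = 226.6 kN.
Moment equilibrium about A: M_A = Σ(load moments about A) − R_B·L = 3347 − 226.6×11.6 = 718.5 kN·m.

M_A = 718.5 kN·m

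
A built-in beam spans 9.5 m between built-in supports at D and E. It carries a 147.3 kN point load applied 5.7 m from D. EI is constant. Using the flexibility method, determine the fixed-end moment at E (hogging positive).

Release both end moments; the primary structure is a simply-supported span DE with redundants M_D and M_E.
End rotations of the released simple span under the applied load (×1/EI):
  at D: point load 147.3 at a = 5.7: Pab(L + b)/(6LEI) = 744.5/EI
  at E: point load 147.3 at a = 5.7: Pab(L + a)/(6LEI) = 850.8/EI
  θ_D0 = 744.5/EI,  θ_E0 = 850.8/EI
Flexibility coefficients: a unit moment at one end gives L/(3EI) there and L/(6EI) at the far end, so f₁₁ = f₂₂ = 3.167/EI and f₁₂ = f₂₁ = 1.583/EI.
Compatibility — zero rotation at each built-in end:
  3.167 M_D + 1.583 M_E = 744.5
  1.583 M_D + 3.167 M_E = 850.8
Solving the pair gives M_D = 134.3 kN·m and M_E = 201.5 kN·m (hogging).

M_E = 201.5 kN·m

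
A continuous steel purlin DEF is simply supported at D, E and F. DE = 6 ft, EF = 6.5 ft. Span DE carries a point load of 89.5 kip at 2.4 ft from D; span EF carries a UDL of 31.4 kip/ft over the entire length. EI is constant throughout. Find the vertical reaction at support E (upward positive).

R_E = 179.4 kip

Take M_E as the redundant. Released structure: two simple spans DE and EF with a hinge at E.
Discontinuity in slope at E on the released structure — sum the simple-span end rotations:
  span DE: point load 89.5 at a = 2.4: Pab(L + a)/(6LEI) = 180.4/EI
  span EF: UDL 31.4: wL³/(24EI) = 359.3/EI
  relative rotation θ_0 = (180.4 + 359.3)/EI = 539.7/EI
A unit hogging moment at E produces rotation L₁/(3EI) + L₂/(3EI) = 4.167/EI.
Slope continuity at E: θ_0 = M_E·4.167/EI, so M_E = 539.7/4.167 = 129.5 kip·ft (hogging).
Span DE, ΣM about D with M_E applied at E: R_E^{DE}·6 = 214.8 + 129.5, so R_E^{DE} = 57.39 kip and R_D = 89.5 − 57.39 = 32.11 kip.
Span EF, ΣM about F: R_E^{EF}·6.5 = 663.3 + 129.5, so R_E^{EF} = 122 kip and R_F = 204.1 − 122 = 82.12 kip.
R_E = 57.39 + 122 = 179.4 kip.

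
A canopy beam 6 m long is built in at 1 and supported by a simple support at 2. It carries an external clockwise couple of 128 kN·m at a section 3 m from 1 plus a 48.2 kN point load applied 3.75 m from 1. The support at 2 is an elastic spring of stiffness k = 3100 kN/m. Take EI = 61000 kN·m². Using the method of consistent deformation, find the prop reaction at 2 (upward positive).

Choose R_2 as the redundant. The primary structure is the cantilever fixed at 1.
Downward deflection at the released point 2 due to the loads:
  clockwise couple 128 at a = 3: M₀a(2L − a)/(2EI) = 1728/EI
  point load 48.2 at a = 3.75: Pa²(3L − a)/(6EI) = 1610/EI
  δ_0 = 3338/EI
Flexibility coefficient — unit upward force at 2: δ_{22} = L³/(3EI) = 72/EI.
With EI = 61000 kN·m²: δ_0 = 0.054718 m and δ_{22} = 0.00118 m/kN.
Compatibility — the spring shortens by R_2/k under the reaction it provides: δ_0 − R_2·δ_{22} = R_2/k. With 1/k = 0.000323 m/kN, R_2 = δ_0 / (δ_{22} + 1/k) = 0.054718 / (0.00118 + 0.000323) = 36.41 kN.

R_2 = 36.41 kN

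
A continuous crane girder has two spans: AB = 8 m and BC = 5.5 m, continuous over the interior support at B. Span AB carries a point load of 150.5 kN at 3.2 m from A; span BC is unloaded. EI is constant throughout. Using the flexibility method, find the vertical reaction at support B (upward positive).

Take M_B as the redundant. Released structure: two simple spans AB and BC with a hinge at B.
Rotations at B on the released spans (each span's end-slope, ×1/EI):
  span AB: point load 150.5 at a = 3.2: Pab(L + a)/(6LEI) = 539.4/EI
  relative rotation θ_0 = (539.4 + 0)/EI = 539.4/EI
A unit hogging moment at B produces rotation L₁/(3EI) + L₂/(3EI) = 4.5/EI.
Slope continuity at B: θ_0 = M_B·4.5/EI, so M_B = 539.4/4.5 = 119.9 kN·m (hogging).
Span AB, ΣM about A with M_B applied at B: R_B^{AB}·8 = 481.6 + 119.9, so R_B^{AB} = 75.18 kN and R_A = 150.5 − 75.18 = 75.32 kN.
Span BC, ΣM about C: R_B^{BC}·5.5 = 0 + 119.9, so R_B^{BC} = 21.79 kN and R_C = 0 − 21.79 = -21.79 kN.
R_B = 75.18 + 21.79 = 96.98 kN.

R_B = 96.98 kN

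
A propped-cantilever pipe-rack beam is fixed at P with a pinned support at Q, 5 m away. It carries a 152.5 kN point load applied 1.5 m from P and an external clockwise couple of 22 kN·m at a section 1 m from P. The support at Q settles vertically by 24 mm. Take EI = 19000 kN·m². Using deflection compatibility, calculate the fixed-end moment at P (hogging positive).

M_P = 200.9 kN·m

Take the reaction at Q as the redundant and release it; the primary structure is a cantilever fixed at P.
Downward deflection at the released point Q due to the loads:
  point load 152.5 at a = 1.5: Pa²(3L − a)/(6EI) = 772/EI
  clockwise couple 22 at a = 1: M₀a(2L − a)/(2EI) = 99/EI
  δ_0 = 871/EI
Flexibility coefficient — unit upward force at Q: δ_{QQ} = L³/(3EI) = 41.67/EI.
With EI = 19000 kN·m²: δ_0 = 0.045844 m and δ_{QQ} = 0.002193 m/kN.
Compatibility — the beam at Q must follow the support down by 0.024 m: δ_0 − R_Q·δ_{QQ} = 0.024, so R_Q = (0.045844 − 0.024)/0.002193 = 9.961 kN.
Moment equilibrium about P: M_P = Σ(load moments about P) − R_Q·L = 250.8 − 9.961×5 = 200.9 kN·m.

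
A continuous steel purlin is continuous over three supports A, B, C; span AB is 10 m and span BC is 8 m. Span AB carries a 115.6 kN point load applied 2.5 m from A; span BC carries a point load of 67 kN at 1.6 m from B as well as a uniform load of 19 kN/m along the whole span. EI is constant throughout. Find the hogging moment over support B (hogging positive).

Take M_B as the redundant. Released structure: two simple spans AB and BC with a hinge at B.
Discontinuity in slope at B on the released structure — sum the simple-span end rotations:
  span AB: point load 115.6 at a = 2.5: Pab(L + a)/(6LEI) = 451.6/EI
  span BC: point load 67 at a = 1.6: Pab(L + b)/(6LEI) = 205.8/EI
  span BC: UDL 19: wL³/(24EI) = 405.3/EI
  relative rotation θ_0 = (451.6 + 611.2)/EI = 1063/EI
A unit hogging moment at B produces rotation L₁/(3EI) + L₂/(3EI) = 6/EI.
Compatibility: M_B·(L₁+L₂)/(3EI) = θ_0, giving M_B = 177.1 kN·m (hogging).

M_B = 177.1 kN·m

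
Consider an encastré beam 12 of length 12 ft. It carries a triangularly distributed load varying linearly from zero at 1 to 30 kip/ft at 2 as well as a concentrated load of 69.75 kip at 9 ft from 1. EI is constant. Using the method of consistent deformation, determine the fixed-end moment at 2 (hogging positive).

Take the two fixed-end moments M_1, M_2 as redundants; the released structure is the simple span 12.
On the primary (simply-supported) span, the end slopes from the loading are:
  at 1: triangular load, peak 30: 7w₀L³/(360EI) = 1008/EI
  at 2: triangular load, peak 30: w₀L³/(45EI) = 1152/EI
  at 1: point load 69.75 at a = 9: Pab(L + b)/(6LEI) = 392.3/EI
  at 2: point load 69.75 at a = 9: Pab(L + a)/(6LEI) = 549.3/EI
  θ_10 = 1400/EI,  θ_20 = 1701/EI
Flexibility coefficients: a unit moment at one end gives L/(3EI) there and L/(6EI) at the far end, so f₁₁ = f₂₂ = 4/EI and f₁₂ = f₂₁ = 2/EI.
Compatibility — zero rotation at each built-in end:
  4 M_1 + 2 M_2 = 1400
  2 M_1 + 4 M_2 = 1701
Solving the pair gives M_1 = 183.2 kip·ft and M_2 = 333.7 kip·ft (hogging).

M_2 = 333.7 kip·ft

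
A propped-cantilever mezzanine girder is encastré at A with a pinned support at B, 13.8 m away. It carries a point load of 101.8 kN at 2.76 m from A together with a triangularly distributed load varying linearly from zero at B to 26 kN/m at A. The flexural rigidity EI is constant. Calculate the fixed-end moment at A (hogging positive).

M_A = 532.4 kN·m

Release the roller at B. Primary structure: cantilever fixed at A.
Primary-structure tip deflection at B by superposition:
  point load 101.8 at a = 2.76: Pa²(3L − a)/(6EI) = 4994/EI
  triangular load, peak 26 at the fixed end: w₀L⁴/(30EI) = 31432/EI
  δ_0 = 36426/EI
Tip deflection under a unit load at B: L³/(3EI) = 876/EI.
The prop prevents deflection at B: R_B = δ_0/δ_{BB} = 36426/876 = 41.58 kN.
Moment equilibrium about A: M_A = Σ(load moments about A) − R_B·L = 1106 − 41.58×13.8 = 532.4 kN·m.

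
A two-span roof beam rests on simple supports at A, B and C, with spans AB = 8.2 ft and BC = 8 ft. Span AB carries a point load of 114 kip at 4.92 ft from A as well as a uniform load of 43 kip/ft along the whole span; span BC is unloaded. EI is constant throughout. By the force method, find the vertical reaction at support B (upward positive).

Take M_B as the redundant. Released structure: two simple spans AB and BC with a hinge at B.
Rotations at B on the released spans (each span's end-slope, ×1/EI):
  span AB: point load 114 at a = 4.92: Pab(L + a)/(6LEI) = 490.6/EI
  span AB: UDL 43: wL³/(24EI) = 987.9/EI
  relative rotation θ_0 = (1478 + 0)/EI = 1478/EI
A unit hogging moment at B produces rotation L₁/(3EI) + L₂/(3EI) = 5.4/EI.
Compatibility: M_B·(L₁+L₂)/(3EI) = θ_0, giving M_B = 273.8 kip·ft (hogging).
Span AB, ΣM about A with M_B applied at B: R_B^{AB}·8.2 = 2007 + 273.8, so R_B^{AB} = 278.1 kip and R_A = 466.6 − 278.1 = 188.5 kip.
Span BC, ΣM about C: R_B^{BC}·8 = 0 + 273.8, so R_B^{BC} = 34.22 kip and R_C = 0 − 34.22 = -34.22 kip.
R_B = 278.1 + 34.22 = 312.3 kip.

R_B = 312.3 kip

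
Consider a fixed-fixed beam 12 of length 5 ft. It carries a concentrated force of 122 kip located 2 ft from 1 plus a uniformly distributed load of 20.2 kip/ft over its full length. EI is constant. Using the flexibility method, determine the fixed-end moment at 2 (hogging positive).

M_2 = 100.6 kip·ft

Release both end moments; the primary structure is a simply-supported span 12 with redundants M_1 and M_2.
On the primary (simply-supported) span, the end slopes from the loading are:
  at 1: point load 122 at a = 2: Pab(L + b)/(6LEI) = 195.2/EI
  at 2: point load 122 at a = 2: Pab(L + a)/(6LEI) = 170.8/EI
  at 1: UDL 20.2: wL³/(24EI) = 105.2/EI
  at 2: UDL 20.2: wL³/(24EI) = 105.2/EI
  θ_10 = 300.4/EI,  θ_20 = 276/EI
Flexibility coefficients: a unit moment at one end gives L/(3EI) there and L/(6EI) at the far end, so f₁₁ = f₂₂ = 1.667/EI and f₁₂ = f₂₁ = 0.8333/EI.
Compatibility — zero rotation at each built-in end:
  1.667 M_1 + 0.8333 M_2 = 300.4
  0.8333 M_1 + 1.667 M_2 = 276
Solving the pair gives M_1 = 129.9 kip·ft and M_2 = 100.6 kip·ft (hogging).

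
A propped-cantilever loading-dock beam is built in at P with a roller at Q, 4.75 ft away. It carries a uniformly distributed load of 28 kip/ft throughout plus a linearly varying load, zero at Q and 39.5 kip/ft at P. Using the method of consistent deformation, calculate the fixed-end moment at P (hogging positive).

Choose R_Q as the redundant. The primary structure is the cantilever fixed at P.
Downward deflection at the released point Q due to the loads:
  UDL 28: wL⁴/(8EI) = 1782/EI
  triangular load, peak 39.5 at the fixed end: w₀L⁴/(30EI) = 670.3/EI
  δ_0 = 2452/EI
Flexibility coefficient — unit upward force at Q: δ_{QQ} = L³/(3EI) = 35.72/EI.
The prop prevents deflection at Q: R_Q = δ_0/δ_{QQ} = 2452/35.72 = 68.64 kip.
Moment equilibrium about P: M_P = Σ(load moments about P) − R_Q·L = 464.4 − 68.64×4.75 = 138.4 kip·ft.

M_P = 138.4 kip·ft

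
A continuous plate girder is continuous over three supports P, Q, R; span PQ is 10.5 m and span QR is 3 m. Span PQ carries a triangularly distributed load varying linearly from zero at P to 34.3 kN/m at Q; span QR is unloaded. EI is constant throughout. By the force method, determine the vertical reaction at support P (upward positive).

Release continuity at Q by inserting a hinge; the redundant is the internal moment M_Q. The primary structure is two simply-supported spans PQ and QR.
Discontinuity in slope at Q on the released structure — sum the simple-span end rotations:
  span PQ: triangular load, peak 34.3: w₀L³/(45EI) = 882.4/EI
  relative rotation θ_0 = (882.4 + 0)/EI = 882.4/EI
A unit hogging moment at Q produces rotation L₁/(3EI) + L₂/(3EI) = 4.5/EI.
Slope continuity at Q: θ_0 = M_Q·4.5/EI, so M_Q = 882.4/4.5 = 196.1 kN·m (hogging).
Span PQ, ΣM about P with M_Q applied at Q: R_Q^{PQ}·10.5 = 1261 + 196.1, so R_Q^{PQ} = 138.7 kN and R_P = 180.1 − 138.7 = 41.35 kN.

R_P = 41.35 kN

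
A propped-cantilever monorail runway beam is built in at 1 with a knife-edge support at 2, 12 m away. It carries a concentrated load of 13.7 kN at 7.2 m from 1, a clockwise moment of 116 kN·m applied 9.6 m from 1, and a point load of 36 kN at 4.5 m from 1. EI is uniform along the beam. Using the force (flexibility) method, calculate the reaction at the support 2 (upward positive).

R_2 = 26.48 kN

Release the roller at 2. Primary structure: cantilever fixed at 1.
Primary-structure tip deflection at 2 by superposition:
  point load 13.7 at a = 7.2: Pa²(3L − a)/(6EI) = 3409/EI
  clockwise couple 116 at a = 9.6: M₀a(2L − a)/(2EI) = 8018/EI
  point load 36 at a = 4.5: Pa²(3L − a)/(6EI) = 3827/EI
  δ_0 = 15254/EI
Flexibility coefficient — unit upward force at 2: δ_{22} = L³/(3EI) = 576/EI.
Compatibility at 2: δ_0 − R_2·δ_{22} = 0, so R_2 = 15254/576 = 26.48 kN.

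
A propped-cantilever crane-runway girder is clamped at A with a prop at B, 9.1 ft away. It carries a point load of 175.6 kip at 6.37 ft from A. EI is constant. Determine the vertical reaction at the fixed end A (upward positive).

Remove the prop at B; the released (primary) structure is a cantilever built in at A.
Downward deflection at the released point B due to the loads:
  point load 175.6 at a = 6.37: Pa²(3L − a)/(6EI) = 24855/EI
Tip deflection under a unit load at B: L³/(3EI) = 251.2/EI.
The prop prevents deflection at B: R_B = δ_0/δ_{BB} = 24855/251.2 = 98.95 kip.
Vertical equilibrium: R_A = ΣP − R_B = 175.6 − 98.95 = 76.65 kip.

R_A = 76.65 kip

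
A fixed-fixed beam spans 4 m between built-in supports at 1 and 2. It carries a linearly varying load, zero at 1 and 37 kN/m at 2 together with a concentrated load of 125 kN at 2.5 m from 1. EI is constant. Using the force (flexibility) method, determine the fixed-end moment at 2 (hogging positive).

M_2 = 102.8 kN·m

Take the two fixed-end moments M_1, M_2 as redundants; the released structure is the simple span 12.
End rotations of the released simple span under the applied load (×1/EI):
  at 1: triangular load, peak 37: 7w₀L³/(360EI) = 46.04/EI
  at 2: triangular load, peak 37: w₀L³/(45EI) = 52.62/EI
  at 1: point load 125 at a = 2.5: Pab(L + b)/(6LEI) = 107.4/EI
  at 2: point load 125 at a = 2.5: Pab(L + a)/(6LEI) = 127/EI
  θ_10 = 153.5/EI,  θ_20 = 179.6/EI
Flexibility coefficients: a unit moment at one end gives L/(3EI) there and L/(6EI) at the far end, so f₁₁ = f₂₂ = 1.333/EI and f₁₂ = f₂₁ = 0.6667/EI.
Compatibility — zero rotation at each built-in end:
  1.333 M_1 + 0.6667 M_2 = 153.5
  0.6667 M_1 + 1.333 M_2 = 179.6
Solving the pair gives M_1 = 63.68 kN·m and M_2 = 102.8 kN·m (hogging).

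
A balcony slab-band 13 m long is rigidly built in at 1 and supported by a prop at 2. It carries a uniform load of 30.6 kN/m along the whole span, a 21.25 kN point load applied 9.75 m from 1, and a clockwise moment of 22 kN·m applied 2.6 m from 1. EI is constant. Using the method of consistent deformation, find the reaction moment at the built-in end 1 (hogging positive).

M_1 = 688.9 kN·m

Remove the prop at 2; the released (primary) structure is a cantilever built in at 1.
Primary-structure tip deflection at 2 by superposition:
  UDL 30.6: wL⁴/(8EI) = 109246/EI
  point load 21.25 at a = 9.75: Pa²(3L − a)/(6EI) = 9848/EI
  clockwise couple 22 at a = 2.6: M₀a(2L − a)/(2EI) = 669.2/EI
  δ_0 = 119763/EI
Tip deflection under a unit load at 2: L³/(3EI) = 732.3/EI.
The prop prevents deflection at 2: R_2 = δ_0/δ_{22} = 119763/732.3 = 163.5 kN.
Moment equilibrium about 1: M_1 = Σ(load moments about 1) − R_2·L = 2815 − 163.5×13 = 688.9 kN·m.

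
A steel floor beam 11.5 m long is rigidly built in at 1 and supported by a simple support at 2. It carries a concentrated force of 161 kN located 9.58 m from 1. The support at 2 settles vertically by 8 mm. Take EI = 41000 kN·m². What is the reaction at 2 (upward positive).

R_2 = 120.4 kN

Release the roller at 2. Primary structure: cantilever fixed at 1.
Deflection at 2 on the released cantilever, summing each load's contribution:
  point load 161 at a = 9.58: Pa²(3L − a)/(6EI) = 61370/EI
Tip deflection under a unit load at 2: L³/(3EI) = 507/EI.
With EI = 41000 kN·m²: δ_0 = 1.4968 m and δ_{22} = 0.012365 m/kN.
Compatibility — the beam at 2 must follow the support down by 0.008 m: δ_0 − R_2·δ_{22} = 0.008, so R_2 = (1.4968 − 0.008)/0.012365 = 120.4 kN.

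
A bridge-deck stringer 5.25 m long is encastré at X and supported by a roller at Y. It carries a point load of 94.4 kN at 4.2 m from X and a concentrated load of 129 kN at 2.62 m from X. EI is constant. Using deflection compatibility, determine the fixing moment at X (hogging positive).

M_X = 174.6 kN·m

Take the reaction at Y as the redundant and release it; the primary structure is a cantilever fixed at X.
Primary-structure tip deflection at Y by superposition:
  point load 94.4 at a = 4.2: Pa²(3L − a)/(6EI) = 3206/EI
  point load 129 at a = 2.62: Pa²(3L − a)/(6EI) = 1938/EI
  δ_0 = 5143/EI
Tip deflection under a unit load at Y: L³/(3EI) = 48.23/EI.
The prop prevents deflection at Y: R_Y = δ_0/δ_{YY} = 5143/48.23 = 106.6 kN.
Moment equilibrium about X: M_X = Σ(load moments about X) − R_Y·L = 734.5 − 106.6×5.25 = 174.6 kN·m.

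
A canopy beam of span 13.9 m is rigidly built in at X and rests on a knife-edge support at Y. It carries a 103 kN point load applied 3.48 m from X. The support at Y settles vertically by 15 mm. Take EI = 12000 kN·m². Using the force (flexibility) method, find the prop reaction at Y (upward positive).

R_Y = 8.675 kN

Remove the prop at Y; the released (primary) structure is a cantilever built in at X.
Free-end deflection of the primary structure under the applied loading (downward +):
  point load 103 at a = 3.48: Pa²(3L − a)/(6EI) = 7946/EI
Flexibility coefficient — unit upward force at Y: δ_{YY} = L³/(3EI) = 895.2/EI.
With EI = 12000 kN·m²: δ_0 = 0.66215 m and δ_{YY} = 0.074601 m/kN.
Compatibility — the beam at Y must follow the support down by 0.015 m: δ_0 − R_Y·δ_{YY} = 0.015, so R_Y = (0.66215 − 0.015)/0.074601 = 8.675 kN.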